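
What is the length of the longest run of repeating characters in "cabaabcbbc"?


Input: "cabaabcbbc"
Scanning for longest run:
  Position 1 ('a'): new char, reset run to 1
  Position 2 ('b'): new char, reset run to 1
  Position 3 ('a'): new char, reset run to 1
  Position 4 ('a'): continues run of 'a', length=2
  Position 5 ('b'): new char, reset run to 1
  Position 6 ('c'): new char, reset run to 1
  Position 7 ('b'): new char, reset run to 1
  Position 8 ('b'): continues run of 'b', length=2
  Position 9 ('c'): new char, reset run to 1
Longest run: 'a' with length 2

2


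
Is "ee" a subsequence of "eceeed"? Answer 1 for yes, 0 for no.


Check if "ee" is a subsequence of "eceeed"
Greedy scan:
  Position 0 ('e'): matches sub[0] = 'e'
  Position 1 ('c'): no match needed
  Position 2 ('e'): matches sub[1] = 'e'
  Position 3 ('e'): no match needed
  Position 4 ('e'): no match needed
  Position 5 ('d'): no match needed
All 2 characters matched => is a subsequence

1


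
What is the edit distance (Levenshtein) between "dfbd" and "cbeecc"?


Computing edit distance: "dfbd" -> "cbeecc"
DP table:
           c    b    e    e    c    c
      0    1    2    3    4    5    6
  d   1    1    2    3    4    5    6
  f   2    2    2    3    4    5    6
  b   3    3    2    3    4    5    6
  d   4    4    3    3    4    5    6
Edit distance = dp[4][6] = 6

6


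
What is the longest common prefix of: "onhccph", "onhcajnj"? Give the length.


Words: onhccph, onhcajnj
  Position 0: all 'o' => match
  Position 1: all 'n' => match
  Position 2: all 'h' => match
  Position 3: all 'c' => match
  Position 4: ('c', 'a') => mismatch, stop
LCP = "onhc" (length 4)

4


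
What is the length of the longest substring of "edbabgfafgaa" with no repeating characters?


Input: "edbabgfafgaa"
Sliding window (track last position of each char):
  Position 0 ('e'): window [0,0] length 1 -- new best
  Position 1 ('d'): window [0,1] length 2 -- new best
  Position 2 ('b'): window [0,2] length 3 -- new best
  Position 3 ('a'): window [0,3] length 4 -- new best
  Position 4 ('b'): repeat (last at 2), move window start to 3
  Position 4 ('b'): window [3,4] length 2
  Position 5 ('g'): window [3,5] length 3
  Position 6 ('f'): window [3,6] length 4
  Position 7 ('a'): repeat (last at 3), move window start to 4
  Position 7 ('a'): window [4,7] length 4
  Position 8 ('f'): repeat (last at 6), move window start to 7
  Position 8 ('f'): window [7,8] length 2
  Position 9 ('g'): window [7,9] length 3
  Position 10 ('a'): repeat (last at 7), move window start to 8
  Position 10 ('a'): window [8,10] length 3
  Position 11 ('a'): repeat (last at 10), move window start to 11
  Position 11 ('a'): window [11,11] length 1
Longest substring with no repeats: "edba" with length 4

4


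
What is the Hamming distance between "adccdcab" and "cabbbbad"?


Comparing "adccdcab" and "cabbbbad" position by position:
  Position 0: 'a' vs 'c' => differ
  Position 1: 'd' vs 'a' => differ
  Position 2: 'c' vs 'b' => differ
  Position 3: 'c' vs 'b' => differ
  Position 4: 'd' vs 'b' => differ
  Position 5: 'c' vs 'b' => differ
  Position 6: 'a' vs 'a' => same
  Position 7: 'b' vs 'd' => differ
Total differences (Hamming distance): 7

7


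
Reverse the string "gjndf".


Input: gjndf
Reading characters right to left:
  Position 4: 'f'
  Position 3: 'd'
  Position 2: 'n'
  Position 1: 'j'
  Position 0: 'g'
Reversed: fdnjg

fdnjg


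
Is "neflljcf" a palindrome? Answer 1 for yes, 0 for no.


Input: neflljcf
Reversed: fcjllfen
  Compare pos 0 ('n') with pos 7 ('f'): MISMATCH
  Compare pos 1 ('e') with pos 6 ('c'): MISMATCH
  Compare pos 2 ('f') with pos 5 ('j'): MISMATCH
  Compare pos 3 ('l') with pos 4 ('l'): match
Result: not a palindrome

0


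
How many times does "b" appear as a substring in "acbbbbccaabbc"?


Searching for "b" in "acbbbbccaabbc"
Scanning each position:
  Position 0: "a" => no
  Position 1: "c" => no
  Position 2: "b" => MATCH
  Position 3: "b" => MATCH
  Position 4: "b" => MATCH
  Position 5: "b" => MATCH
  Position 6: "c" => no
  Position 7: "c" => no
  Position 8: "a" => no
  Position 9: "a" => no
  Position 10: "b" => MATCH
  Position 11: "b" => MATCH
  Position 12: "c" => no
Total occurrences: 6

6


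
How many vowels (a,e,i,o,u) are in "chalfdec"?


Input: chalfdec
Checking each character:
  'c' at position 0: consonant
  'h' at position 1: consonant
  'a' at position 2: vowel (running total: 1)
  'l' at position 3: consonant
  'f' at position 4: consonant
  'd' at position 5: consonant
  'e' at position 6: vowel (running total: 2)
  'c' at position 7: consonant
Total vowels: 2

2


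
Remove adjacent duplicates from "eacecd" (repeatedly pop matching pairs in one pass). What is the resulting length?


Input: eacecd
Stack-based adjacent duplicate removal:
  Read 'e': push. Stack: e
  Read 'a': push. Stack: ea
  Read 'c': push. Stack: eac
  Read 'e': push. Stack: eace
  Read 'c': push. Stack: eacec
  Read 'd': push. Stack: eacecd
Final stack: "eacecd" (length 6)

6


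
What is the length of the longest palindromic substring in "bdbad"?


Input: "bdbad"
Checking substrings for palindromes:
  [0:3] "bdb" (len 3) => palindrome
Longest palindromic substring: "bdb" with length 3

3


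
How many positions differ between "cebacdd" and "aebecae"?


Comparing "cebacdd" and "aebecae" position by position:
  Position 0: 'c' vs 'a' => DIFFER
  Position 1: 'e' vs 'e' => same
  Position 2: 'b' vs 'b' => same
  Position 3: 'a' vs 'e' => DIFFER
  Position 4: 'c' vs 'c' => same
  Position 5: 'd' vs 'a' => DIFFER
  Position 6: 'd' vs 'e' => DIFFER
Positions that differ: 4

4


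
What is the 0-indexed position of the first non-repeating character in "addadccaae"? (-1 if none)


Input: addadccaae
Character frequencies:
  'a': 4
  'c': 2
  'd': 3
  'e': 1
Scanning left to right for freq == 1:
  Position 0 ('a'): freq=4, skip
  Position 1 ('d'): freq=3, skip
  Position 2 ('d'): freq=3, skip
  Position 3 ('a'): freq=4, skip
  Position 4 ('d'): freq=3, skip
  Position 5 ('c'): freq=2, skip
  Position 6 ('c'): freq=2, skip
  Position 7 ('a'): freq=4, skip
  Position 8 ('a'): freq=4, skip
  Position 9 ('e'): unique! => answer = 9

9


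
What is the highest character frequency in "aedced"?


Input: aedced
Character counts:
  'a': 1
  'c': 1
  'd': 2
  'e': 2
Maximum frequency: 2

2


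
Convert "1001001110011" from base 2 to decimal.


Input: "1001001110011" in base 2
Positional expansion:
  Digit '1' (value 1) x 2^12 = 4096
  Digit '0' (value 0) x 2^11 = 0
  Digit '0' (value 0) x 2^10 = 0
  Digit '1' (value 1) x 2^9 = 512
  Digit '0' (value 0) x 2^8 = 0
  Digit '0' (value 0) x 2^7 = 0
  Digit '1' (value 1) x 2^6 = 64
  Digit '1' (value 1) x 2^5 = 32
  Digit '1' (value 1) x 2^4 = 16
  Digit '0' (value 0) x 2^3 = 0
  Digit '0' (value 0) x 2^2 = 0
  Digit '1' (value 1) x 2^1 = 2
  Digit '1' (value 1) x 2^0 = 1
Sum = 4723

4723


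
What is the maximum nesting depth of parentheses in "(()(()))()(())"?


Input: "(()(()))()(())"
Tracking depth:
  Position 0 '(': depth becomes 1
  Position 1 '(': depth becomes 2
  Position 2 ')': depth becomes 1
  Position 3 '(': depth becomes 2
  Position 4 '(': depth becomes 3
  Position 5 ')': depth becomes 2
  Position 6 ')': depth becomes 1
  Position 7 ')': depth becomes 0
  Position 8 '(': depth becomes 1
  Position 9 ')': depth becomes 0
  Position 10 '(': depth becomes 1
  Position 11 '(': depth becomes 2
  Position 12 ')': depth becomes 1
  Position 13 ')': depth becomes 0
Maximum depth reached: 3

3


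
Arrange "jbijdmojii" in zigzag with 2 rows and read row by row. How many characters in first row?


Zigzag "jbijdmojii" into 2 rows:
Placing characters:
  'j' => row 0
  'b' => row 1
  'i' => row 0
  'j' => row 1
  'd' => row 0
  'm' => row 1
  'o' => row 0
  'j' => row 1
  'i' => row 0
  'i' => row 1
Rows:
  Row 0: "jidoi"
  Row 1: "bjmji"
First row length: 5

5


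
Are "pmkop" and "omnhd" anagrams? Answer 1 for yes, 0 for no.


Strings: "pmkop", "omnhd"
Sorted first:  kmopp
Sorted second: dhmno
Differ at position 0: 'k' vs 'd' => not anagrams

0


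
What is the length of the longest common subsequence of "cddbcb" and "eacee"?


LCS of "cddbcb" and "eacee"
DP table:
           e    a    c    e    e
      0    0    0    0    0    0
  c   0    0    0    1    1    1
  d   0    0    0    1    1    1
  d   0    0    0    1    1    1
  b   0    0    0    1    1    1
  c   0    0    0    1    1    1
  b   0    0    0    1    1    1
LCS length = dp[6][5] = 1

1


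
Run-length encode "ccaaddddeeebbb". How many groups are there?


Input: ccaaddddeeebbb
Scanning for consecutive runs:
  Group 1: 'c' x 2 (positions 0-1)
  Group 2: 'a' x 2 (positions 2-3)
  Group 3: 'd' x 4 (positions 4-7)
  Group 4: 'e' x 3 (positions 8-10)
  Group 5: 'b' x 3 (positions 11-13)
Total groups: 5

5


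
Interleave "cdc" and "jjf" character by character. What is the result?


Interleaving "cdc" and "jjf":
  Position 0: 'c' from first, 'j' from second => "cj"
  Position 1: 'd' from first, 'j' from second => "dj"
  Position 2: 'c' from first, 'f' from second => "cf"
Result: cjdjcf

cjdjcf


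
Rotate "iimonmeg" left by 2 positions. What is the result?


Input: "iimonmeg", rotate left by 2
First 2 characters: "ii"
Remaining characters: "monmeg"
Concatenate remaining + first: "monmeg" + "ii" = "monmegii"

monmegii


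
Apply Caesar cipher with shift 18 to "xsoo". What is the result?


Caesar cipher: shift "xsoo" by 18
  'x' (pos 23) + 18 = pos 15 = 'p'
  's' (pos 18) + 18 = pos 10 = 'k'
  'o' (pos 14) + 18 = pos 6 = 'g'
  'o' (pos 14) + 18 = pos 6 = 'g'
Result: pkgg

pkgg


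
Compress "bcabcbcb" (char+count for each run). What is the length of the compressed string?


Input: bcabcbcb
Runs:
  'b' x 1 => "b1"
  'c' x 1 => "c1"
  'a' x 1 => "a1"
  'b' x 1 => "b1"
  'c' x 1 => "c1"
  'b' x 1 => "b1"
  'c' x 1 => "c1"
  'b' x 1 => "b1"
Compressed: "b1c1a1b1c1b1c1b1"
Compressed length: 16

16


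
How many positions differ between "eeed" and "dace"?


Comparing "eeed" and "dace" position by position:
  Position 0: 'e' vs 'd' => DIFFER
  Position 1: 'e' vs 'a' => DIFFER
  Position 2: 'e' vs 'c' => DIFFER
  Position 3: 'd' vs 'e' => DIFFER
Positions that differ: 4

4


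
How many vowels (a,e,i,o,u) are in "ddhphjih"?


Input: ddhphjih
Checking each character:
  'd' at position 0: consonant
  'd' at position 1: consonant
  'h' at position 2: consonant
  'p' at position 3: consonant
  'h' at position 4: consonant
  'j' at position 5: consonant
  'i' at position 6: vowel (running total: 1)
  'h' at position 7: consonant
Total vowels: 1

1


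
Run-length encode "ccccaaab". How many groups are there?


Input: ccccaaab
Scanning for consecutive runs:
  Group 1: 'c' x 4 (positions 0-3)
  Group 2: 'a' x 3 (positions 4-6)
  Group 3: 'b' x 1 (positions 7-7)
Total groups: 3

3


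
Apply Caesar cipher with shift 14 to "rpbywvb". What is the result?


Caesar cipher: shift "rpbywvb" by 14
  'r' (pos 17) + 14 = pos 5 = 'f'
  'p' (pos 15) + 14 = pos 3 = 'd'
  'b' (pos 1) + 14 = pos 15 = 'p'
  'y' (pos 24) + 14 = pos 12 = 'm'
  'w' (pos 22) + 14 = pos 10 = 'k'
  'v' (pos 21) + 14 = pos 9 = 'j'
  'b' (pos 1) + 14 = pos 15 = 'p'
Result: fdpmkjp

fdpmkjp


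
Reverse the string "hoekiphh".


Input: hoekiphh
Reading characters right to left:
  Position 7: 'h'
  Position 6: 'h'
  Position 5: 'p'
  Position 4: 'i'
  Position 3: 'k'
  Position 2: 'e'
  Position 1: 'o'
  Position 0: 'h'
Reversed: hhpikeoh

hhpikeoh


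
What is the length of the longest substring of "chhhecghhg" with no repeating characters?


Input: "chhhecghhg"
Sliding window (track last position of each char):
  Position 0 ('c'): window [0,0] length 1 -- new best
  Position 1 ('h'): window [0,1] length 2 -- new best
  Position 2 ('h'): repeat (last at 1), move window start to 2
  Position 2 ('h'): window [2,2] length 1
  Position 3 ('h'): repeat (last at 2), move window start to 3
  Position 3 ('h'): window [3,3] length 1
  Position 4 ('e'): window [3,4] length 2
  Position 5 ('c'): window [3,5] length 3 -- new best
  Position 6 ('g'): window [3,6] length 4 -- new best
  Position 7 ('h'): repeat (last at 3), move window start to 4
  Position 7 ('h'): window [4,7] length 4
  Position 8 ('h'): repeat (last at 7), move window start to 8
  Position 8 ('h'): window [8,8] length 1
  Position 9 ('g'): window [8,9] length 2
Longest substring with no repeats: "hecg" with length 4

4


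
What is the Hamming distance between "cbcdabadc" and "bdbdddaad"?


Comparing "cbcdabadc" and "bdbdddaad" position by position:
  Position 0: 'c' vs 'b' => differ
  Position 1: 'b' vs 'd' => differ
  Position 2: 'c' vs 'b' => differ
  Position 3: 'd' vs 'd' => same
  Position 4: 'a' vs 'd' => differ
  Position 5: 'b' vs 'd' => differ
  Position 6: 'a' vs 'a' => same
  Position 7: 'd' vs 'a' => differ
  Position 8: 'c' vs 'd' => differ
Total differences (Hamming distance): 7

7


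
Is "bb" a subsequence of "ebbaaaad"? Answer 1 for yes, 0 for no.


Check if "bb" is a subsequence of "ebbaaaad"
Greedy scan:
  Position 0 ('e'): no match needed
  Position 1 ('b'): matches sub[0] = 'b'
  Position 2 ('b'): matches sub[1] = 'b'
  Position 3 ('a'): no match needed
  Position 4 ('a'): no match needed
  Position 5 ('a'): no match needed
  Position 6 ('a'): no match needed
  Position 7 ('d'): no match needed
All 2 characters matched => is a subsequence

1


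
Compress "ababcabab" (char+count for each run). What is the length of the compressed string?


Input: ababcabab
Runs:
  'a' x 1 => "a1"
  'b' x 1 => "b1"
  'a' x 1 => "a1"
  'b' x 1 => "b1"
  'c' x 1 => "c1"
  'a' x 1 => "a1"
  'b' x 1 => "b1"
  'a' x 1 => "a1"
  'b' x 1 => "b1"
Compressed: "a1b1a1b1c1a1b1a1b1"
Compressed length: 18

18


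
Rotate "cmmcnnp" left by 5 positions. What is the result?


Input: "cmmcnnp", rotate left by 5
First 5 characters: "cmmcn"
Remaining characters: "np"
Concatenate remaining + first: "np" + "cmmcn" = "npcmmcn"

npcmmcn


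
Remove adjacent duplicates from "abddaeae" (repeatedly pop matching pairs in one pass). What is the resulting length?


Input: abddaeae
Stack-based adjacent duplicate removal:
  Read 'a': push. Stack: a
  Read 'b': push. Stack: ab
  Read 'd': push. Stack: abd
  Read 'd': matches stack top 'd' => pop. Stack: ab
  Read 'a': push. Stack: aba
  Read 'e': push. Stack: abae
  Read 'a': push. Stack: abaea
  Read 'e': push. Stack: abaeae
Final stack: "abaeae" (length 6)

6


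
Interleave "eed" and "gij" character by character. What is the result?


Interleaving "eed" and "gij":
  Position 0: 'e' from first, 'g' from second => "eg"
  Position 1: 'e' from first, 'i' from second => "ei"
  Position 2: 'd' from first, 'j' from second => "dj"
Result: egeidj

egeidj


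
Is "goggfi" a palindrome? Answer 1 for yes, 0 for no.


Input: goggfi
Reversed: ifggog
  Compare pos 0 ('g') with pos 5 ('i'): MISMATCH
  Compare pos 1 ('o') with pos 4 ('f'): MISMATCH
  Compare pos 2 ('g') with pos 3 ('g'): match
Result: not a palindrome

0


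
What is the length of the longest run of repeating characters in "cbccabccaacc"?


Input: "cbccabccaacc"
Scanning for longest run:
  Position 1 ('b'): new char, reset run to 1
  Position 2 ('c'): new char, reset run to 1
  Position 3 ('c'): continues run of 'c', length=2
  Position 4 ('a'): new char, reset run to 1
  Position 5 ('b'): new char, reset run to 1
  Position 6 ('c'): new char, reset run to 1
  Position 7 ('c'): continues run of 'c', length=2
  Position 8 ('a'): new char, reset run to 1
  Position 9 ('a'): continues run of 'a', length=2
  Position 10 ('c'): new char, reset run to 1
  Position 11 ('c'): continues run of 'c', length=2
Longest run: 'c' with length 2

2


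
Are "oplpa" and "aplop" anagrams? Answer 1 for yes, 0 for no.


Strings: "oplpa", "aplop"
Sorted first:  alopp
Sorted second: alopp
Sorted forms match => anagrams

1


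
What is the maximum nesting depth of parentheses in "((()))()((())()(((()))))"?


Input: "((()))()((())()(((()))))"
Tracking depth:
  Position 0 '(': depth becomes 1
  Position 1 '(': depth becomes 2
  Position 2 '(': depth becomes 3
  Position 3 ')': depth becomes 2
  Position 4 ')': depth becomes 1
  Position 5 ')': depth becomes 0
  Position 6 '(': depth becomes 1
  Position 7 ')': depth becomes 0
  Position 8 '(': depth becomes 1
  Position 9 '(': depth becomes 2
  Position 10 '(': depth becomes 3
  Position 11 ')': depth becomes 2
  Position 12 ')': depth becomes 1
  Position 13 '(': depth becomes 2
  Position 14 ')': depth becomes 1
  Position 15 '(': depth becomes 2
  Position 16 '(': depth becomes 3
  Position 17 '(': depth becomes 4
  Position 18 '(': depth becomes 5
  Position 19 ')': depth becomes 4
  Position 20 ')': depth becomes 3
  Position 21 ')': depth becomes 2
  Position 22 ')': depth becomes 1
  Position 23 ')': depth becomes 0
Maximum depth reached: 5

5


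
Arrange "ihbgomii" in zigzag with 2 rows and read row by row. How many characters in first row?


Zigzag "ihbgomii" into 2 rows:
Placing characters:
  'i' => row 0
  'h' => row 1
  'b' => row 0
  'g' => row 1
  'o' => row 0
  'm' => row 1
  'i' => row 0
  'i' => row 1
Rows:
  Row 0: "iboi"
  Row 1: "hgmi"
First row length: 4

4


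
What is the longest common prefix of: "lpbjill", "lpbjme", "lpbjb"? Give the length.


Words: lpbjill, lpbjme, lpbjb
  Position 0: all 'l' => match
  Position 1: all 'p' => match
  Position 2: all 'b' => match
  Position 3: all 'j' => match
  Position 4: ('i', 'm', 'b') => mismatch, stop
LCP = "lpbj" (length 4)

4


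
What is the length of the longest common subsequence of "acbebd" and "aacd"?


LCS of "acbebd" and "aacd"
DP table:
           a    a    c    d
      0    0    0    0    0
  a   0    1    1    1    1
  c   0    1    1    2    2
  b   0    1    1    2    2
  e   0    1    1    2    2
  b   0    1    1    2    2
  d   0    1    1    2    3
LCS length = dp[6][4] = 3

3


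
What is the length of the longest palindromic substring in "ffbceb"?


Input: "ffbceb"
Checking substrings for palindromes:
  [0:2] "ff" (len 2) => palindrome
Longest palindromic substring: "ff" with length 2

2


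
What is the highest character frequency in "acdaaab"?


Input: acdaaab
Character counts:
  'a': 4
  'b': 1
  'c': 1
  'd': 1
Maximum frequency: 4

4


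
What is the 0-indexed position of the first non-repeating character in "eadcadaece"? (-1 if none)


Input: eadcadaece
Character frequencies:
  'a': 3
  'c': 2
  'd': 2
  'e': 3
Scanning left to right for freq == 1:
  Position 0 ('e'): freq=3, skip
  Position 1 ('a'): freq=3, skip
  Position 2 ('d'): freq=2, skip
  Position 3 ('c'): freq=2, skip
  Position 4 ('a'): freq=3, skip
  Position 5 ('d'): freq=2, skip
  Position 6 ('a'): freq=3, skip
  Position 7 ('e'): freq=3, skip
  Position 8 ('c'): freq=2, skip
  Position 9 ('e'): freq=3, skip
  No unique character found => answer = -1

-1


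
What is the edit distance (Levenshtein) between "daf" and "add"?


Computing edit distance: "daf" -> "add"
DP table:
           a    d    d
      0    1    2    3
  d   1    1    1    2
  a   2    1    2    2
  f   3    2    2    3
Edit distance = dp[3][3] = 3

3


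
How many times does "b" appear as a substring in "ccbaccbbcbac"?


Searching for "b" in "ccbaccbbcbac"
Scanning each position:
  Position 0: "c" => no
  Position 1: "c" => no
  Position 2: "b" => MATCH
  Position 3: "a" => no
  Position 4: "c" => no
  Position 5: "c" => no
  Position 6: "b" => MATCH
  Position 7: "b" => MATCH
  Position 8: "c" => no
  Position 9: "b" => MATCH
  Position 10: "a" => no
  Position 11: "c" => no
Total occurrences: 4

4


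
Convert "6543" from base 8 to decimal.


Input: "6543" in base 8
Positional expansion:
  Digit '6' (value 6) x 8^3 = 3072
  Digit '5' (value 5) x 8^2 = 320
  Digit '4' (value 4) x 8^1 = 32
  Digit '3' (value 3) x 8^0 = 3
Sum = 3427

3427


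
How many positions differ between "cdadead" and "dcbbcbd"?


Comparing "cdadead" and "dcbbcbd" position by position:
  Position 0: 'c' vs 'd' => DIFFER
  Position 1: 'd' vs 'c' => DIFFER
  Position 2: 'a' vs 'b' => DIFFER
  Position 3: 'd' vs 'b' => DIFFER
  Position 4: 'e' vs 'c' => DIFFER
  Position 5: 'a' vs 'b' => DIFFER
  Position 6: 'd' vs 'd' => same
Positions that differ: 6

6


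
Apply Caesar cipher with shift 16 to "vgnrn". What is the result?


Caesar cipher: shift "vgnrn" by 16
  'v' (pos 21) + 16 = pos 11 = 'l'
  'g' (pos 6) + 16 = pos 22 = 'w'
  'n' (pos 13) + 16 = pos 3 = 'd'
  'r' (pos 17) + 16 = pos 7 = 'h'
  'n' (pos 13) + 16 = pos 3 = 'd'
Result: lwdhd

lwdhd


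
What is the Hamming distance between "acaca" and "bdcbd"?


Comparing "acaca" and "bdcbd" position by position:
  Position 0: 'a' vs 'b' => differ
  Position 1: 'c' vs 'd' => differ
  Position 2: 'a' vs 'c' => differ
  Position 3: 'c' vs 'b' => differ
  Position 4: 'a' vs 'd' => differ
Total differences (Hamming distance): 5

5


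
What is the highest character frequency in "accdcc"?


Input: accdcc
Character counts:
  'a': 1
  'c': 4
  'd': 1
Maximum frequency: 4

4


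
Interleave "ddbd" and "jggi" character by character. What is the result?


Interleaving "ddbd" and "jggi":
  Position 0: 'd' from first, 'j' from second => "dj"
  Position 1: 'd' from first, 'g' from second => "dg"
  Position 2: 'b' from first, 'g' from second => "bg"
  Position 3: 'd' from first, 'i' from second => "di"
Result: djdgbgdi

djdgbgdi


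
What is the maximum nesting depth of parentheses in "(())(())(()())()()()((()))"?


Input: "(())(())(()())()()()((()))"
Tracking depth:
  Position 0 '(': depth becomes 1
  Position 1 '(': depth becomes 2
  Position 2 ')': depth becomes 1
  Position 3 ')': depth becomes 0
  Position 4 '(': depth becomes 1
  Position 5 '(': depth becomes 2
  Position 6 ')': depth becomes 1
  Position 7 ')': depth becomes 0
  Position 8 '(': depth becomes 1
  Position 9 '(': depth becomes 2
  Position 10 ')': depth becomes 1
  Position 11 '(': depth becomes 2
  Position 12 ')': depth becomes 1
  Position 13 ')': depth becomes 0
  Position 14 '(': depth becomes 1
  Position 15 ')': depth becomes 0
  Position 16 '(': depth becomes 1
  Position 17 ')': depth becomes 0
  Position 18 '(': depth becomes 1
  Position 19 ')': depth becomes 0
  Position 20 '(': depth becomes 1
  Position 21 '(': depth becomes 2
  Position 22 '(': depth becomes 3
  Position 23 ')': depth becomes 2
  Position 24 ')': depth becomes 1
  Position 25 ')': depth becomes 0
Maximum depth reached: 3

3


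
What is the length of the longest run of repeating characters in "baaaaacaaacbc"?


Input: "baaaaacaaacbc"
Scanning for longest run:
  Position 1 ('a'): new char, reset run to 1
  Position 2 ('a'): continues run of 'a', length=2
  Position 3 ('a'): continues run of 'a', length=3
  Position 4 ('a'): continues run of 'a', length=4
  Position 5 ('a'): continues run of 'a', length=5
  Position 6 ('c'): new char, reset run to 1
  Position 7 ('a'): new char, reset run to 1
  Position 8 ('a'): continues run of 'a', length=2
  Position 9 ('a'): continues run of 'a', length=3
  Position 10 ('c'): new char, reset run to 1
  Position 11 ('b'): new char, reset run to 1
  Position 12 ('c'): new char, reset run to 1
Longest run: 'a' with length 5

5


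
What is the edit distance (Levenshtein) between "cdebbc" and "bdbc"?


Computing edit distance: "cdebbc" -> "bdbc"
DP table:
           b    d    b    c
      0    1    2    3    4
  c   1    1    2    3    3
  d   2    2    1    2    3
  e   3    3    2    2    3
  b   4    3    3    2    3
  b   5    4    4    3    3
  c   6    5    5    4    3
Edit distance = dp[6][4] = 3

3


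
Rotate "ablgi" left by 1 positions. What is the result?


Input: "ablgi", rotate left by 1
First 1 characters: "a"
Remaining characters: "blgi"
Concatenate remaining + first: "blgi" + "a" = "blgia"

blgia


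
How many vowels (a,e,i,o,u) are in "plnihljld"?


Input: plnihljld
Checking each character:
  'p' at position 0: consonant
  'l' at position 1: consonant
  'n' at position 2: consonant
  'i' at position 3: vowel (running total: 1)
  'h' at position 4: consonant
  'l' at position 5: consonant
  'j' at position 6: consonant
  'l' at position 7: consonant
  'd' at position 8: consonant
Total vowels: 1

1


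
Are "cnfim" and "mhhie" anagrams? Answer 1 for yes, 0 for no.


Strings: "cnfim", "mhhie"
Sorted first:  cfimn
Sorted second: ehhim
Differ at position 0: 'c' vs 'e' => not anagrams

0


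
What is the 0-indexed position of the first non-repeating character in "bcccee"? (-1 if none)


Input: bcccee
Character frequencies:
  'b': 1
  'c': 3
  'e': 2
Scanning left to right for freq == 1:
  Position 0 ('b'): unique! => answer = 0

0


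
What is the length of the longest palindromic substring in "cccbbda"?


Input: "cccbbda"
Checking substrings for palindromes:
  [0:3] "ccc" (len 3) => palindrome
  [0:2] "cc" (len 2) => palindrome
  [1:3] "cc" (len 2) => palindrome
  [3:5] "bb" (len 2) => palindrome
Longest palindromic substring: "ccc" with length 3

3


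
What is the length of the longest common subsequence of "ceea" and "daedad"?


LCS of "ceea" and "daedad"
DP table:
           d    a    e    d    a    d
      0    0    0    0    0    0    0
  c   0    0    0    0    0    0    0
  e   0    0    0    1    1    1    1
  e   0    0    0    1    1    1    1
  a   0    0    1    1    1    2    2
LCS length = dp[4][6] = 2

2


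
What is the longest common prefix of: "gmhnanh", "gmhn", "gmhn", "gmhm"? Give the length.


Words: gmhnanh, gmhn, gmhn, gmhm
  Position 0: all 'g' => match
  Position 1: all 'm' => match
  Position 2: all 'h' => match
  Position 3: ('n', 'n', 'n', 'm') => mismatch, stop
LCP = "gmh" (length 3)

3


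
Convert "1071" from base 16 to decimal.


Input: "1071" in base 16
Positional expansion:
  Digit '1' (value 1) x 16^3 = 4096
  Digit '0' (value 0) x 16^2 = 0
  Digit '7' (value 7) x 16^1 = 112
  Digit '1' (value 1) x 16^0 = 1
Sum = 4209

4209


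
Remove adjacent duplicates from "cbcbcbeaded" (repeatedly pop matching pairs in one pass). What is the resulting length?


Input: cbcbcbeaded
Stack-based adjacent duplicate removal:
  Read 'c': push. Stack: c
  Read 'b': push. Stack: cb
  Read 'c': push. Stack: cbc
  Read 'b': push. Stack: cbcb
  Read 'c': push. Stack: cbcbc
  Read 'b': push. Stack: cbcbcb
  Read 'e': push. Stack: cbcbcbe
  Read 'a': push. Stack: cbcbcbea
  Read 'd': push. Stack: cbcbcbead
  Read 'e': push. Stack: cbcbcbeade
  Read 'd': push. Stack: cbcbcbeaded
Final stack: "cbcbcbeaded" (length 11)

11


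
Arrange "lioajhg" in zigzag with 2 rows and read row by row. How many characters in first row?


Zigzag "lioajhg" into 2 rows:
Placing characters:
  'l' => row 0
  'i' => row 1
  'o' => row 0
  'a' => row 1
  'j' => row 0
  'h' => row 1
  'g' => row 0
Rows:
  Row 0: "lojg"
  Row 1: "iah"
First row length: 4

4


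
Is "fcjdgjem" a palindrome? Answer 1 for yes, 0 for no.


Input: fcjdgjem
Reversed: mejgdjcf
  Compare pos 0 ('f') with pos 7 ('m'): MISMATCH
  Compare pos 1 ('c') with pos 6 ('e'): MISMATCH
  Compare pos 2 ('j') with pos 5 ('j'): match
  Compare pos 3 ('d') with pos 4 ('g'): MISMATCH
Result: not a palindrome

0


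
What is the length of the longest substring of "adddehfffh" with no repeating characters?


Input: "adddehfffh"
Sliding window (track last position of each char):
  Position 0 ('a'): window [0,0] length 1 -- new best
  Position 1 ('d'): window [0,1] length 2 -- new best
  Position 2 ('d'): repeat (last at 1), move window start to 2
  Position 2 ('d'): window [2,2] length 1
  Position 3 ('d'): repeat (last at 2), move window start to 3
  Position 3 ('d'): window [3,3] length 1
  Position 4 ('e'): window [3,4] length 2
  Position 5 ('h'): window [3,5] length 3 -- new best
  Position 6 ('f'): window [3,6] length 4 -- new best
  Position 7 ('f'): repeat (last at 6), move window start to 7
  Position 7 ('f'): window [7,7] length 1
  Position 8 ('f'): repeat (last at 7), move window start to 8
  Position 8 ('f'): window [8,8] length 1
  Position 9 ('h'): window [8,9] length 2
Longest substring with no repeats: "dehf" with length 4

4


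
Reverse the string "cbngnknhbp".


Input: cbngnknhbp
Reading characters right to left:
  Position 9: 'p'
  Position 8: 'b'
  Position 7: 'h'
  Position 6: 'n'
  Position 5: 'k'
  Position 4: 'n'
  Position 3: 'g'
  Position 2: 'n'
  Position 1: 'b'
  Position 0: 'c'
Reversed: pbhnkngnbc

pbhnkngnbc


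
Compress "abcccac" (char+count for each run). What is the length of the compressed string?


Input: abcccac
Runs:
  'a' x 1 => "a1"
  'b' x 1 => "b1"
  'c' x 3 => "c3"
  'a' x 1 => "a1"
  'c' x 1 => "c1"
Compressed: "a1b1c3a1c1"
Compressed length: 10

10


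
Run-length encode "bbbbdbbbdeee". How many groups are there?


Input: bbbbdbbbdeee
Scanning for consecutive runs:
  Group 1: 'b' x 4 (positions 0-3)
  Group 2: 'd' x 1 (positions 4-4)
  Group 3: 'b' x 3 (positions 5-7)
  Group 4: 'd' x 1 (positions 8-8)
  Group 5: 'e' x 3 (positions 9-11)
Total groups: 5

5


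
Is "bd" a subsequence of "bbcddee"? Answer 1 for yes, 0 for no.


Check if "bd" is a subsequence of "bbcddee"
Greedy scan:
  Position 0 ('b'): matches sub[0] = 'b'
  Position 1 ('b'): no match needed
  Position 2 ('c'): no match needed
  Position 3 ('d'): matches sub[1] = 'd'
  Position 4 ('d'): no match needed
  Position 5 ('e'): no match needed
  Position 6 ('e'): no match needed
All 2 characters matched => is a subsequence

1


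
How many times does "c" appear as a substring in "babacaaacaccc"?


Searching for "c" in "babacaaacaccc"
Scanning each position:
  Position 0: "b" => no
  Position 1: "a" => no
  Position 2: "b" => no
  Position 3: "a" => no
  Position 4: "c" => MATCH
  Position 5: "a" => no
  Position 6: "a" => no
  Position 7: "a" => no
  Position 8: "c" => MATCH
  Position 9: "a" => no
  Position 10: "c" => MATCH
  Position 11: "c" => MATCH
  Position 12: "c" => MATCH
Total occurrences: 5

5


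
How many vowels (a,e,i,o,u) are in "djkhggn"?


Input: djkhggn
Checking each character:
  'd' at position 0: consonant
  'j' at position 1: consonant
  'k' at position 2: consonant
  'h' at position 3: consonant
  'g' at position 4: consonant
  'g' at position 5: consonant
  'n' at position 6: consonant
Total vowels: 0

0


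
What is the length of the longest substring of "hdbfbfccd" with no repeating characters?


Input: "hdbfbfccd"
Sliding window (track last position of each char):
  Position 0 ('h'): window [0,0] length 1 -- new best
  Position 1 ('d'): window [0,1] length 2 -- new best
  Position 2 ('b'): window [0,2] length 3 -- new best
  Position 3 ('f'): window [0,3] length 4 -- new best
  Position 4 ('b'): repeat (last at 2), move window start to 3
  Position 4 ('b'): window [3,4] length 2
  Position 5 ('f'): repeat (last at 3), move window start to 4
  Position 5 ('f'): window [4,5] length 2
  Position 6 ('c'): window [4,6] length 3
  Position 7 ('c'): repeat (last at 6), move window start to 7
  Position 7 ('c'): window [7,7] length 1
  Position 8 ('d'): window [7,8] length 2
Longest substring with no repeats: "hdbf" with length 4

4


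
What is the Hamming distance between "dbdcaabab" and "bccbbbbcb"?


Comparing "dbdcaabab" and "bccbbbbcb" position by position:
  Position 0: 'd' vs 'b' => differ
  Position 1: 'b' vs 'c' => differ
  Position 2: 'd' vs 'c' => differ
  Position 3: 'c' vs 'b' => differ
  Position 4: 'a' vs 'b' => differ
  Position 5: 'a' vs 'b' => differ
  Position 6: 'b' vs 'b' => same
  Position 7: 'a' vs 'c' => differ
  Position 8: 'b' vs 'b' => same
Total differences (Hamming distance): 7

7


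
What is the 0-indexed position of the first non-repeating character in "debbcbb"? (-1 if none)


Input: debbcbb
Character frequencies:
  'b': 4
  'c': 1
  'd': 1
  'e': 1
Scanning left to right for freq == 1:
  Position 0 ('d'): unique! => answer = 0

0


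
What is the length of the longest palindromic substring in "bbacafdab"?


Input: "bbacafdab"
Checking substrings for palindromes:
  [2:5] "aca" (len 3) => palindrome
  [0:2] "bb" (len 2) => palindrome
Longest palindromic substring: "aca" with length 3

3


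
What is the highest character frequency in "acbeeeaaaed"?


Input: acbeeeaaaed
Character counts:
  'a': 4
  'b': 1
  'c': 1
  'd': 1
  'e': 4
Maximum frequency: 4

4


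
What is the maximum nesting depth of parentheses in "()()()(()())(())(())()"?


Input: "()()()(()())(())(())()"
Tracking depth:
  Position 0 '(': depth becomes 1
  Position 1 ')': depth becomes 0
  Position 2 '(': depth becomes 1
  Position 3 ')': depth becomes 0
  Position 4 '(': depth becomes 1
  Position 5 ')': depth becomes 0
  Position 6 '(': depth becomes 1
  Position 7 '(': depth becomes 2
  Position 8 ')': depth becomes 1
  Position 9 '(': depth becomes 2
  Position 10 ')': depth becomes 1
  Position 11 ')': depth becomes 0
  Position 12 '(': depth becomes 1
  Position 13 '(': depth becomes 2
  Position 14 ')': depth becomes 1
  Position 15 ')': depth becomes 0
  Position 16 '(': depth becomes 1
  Position 17 '(': depth becomes 2
  Position 18 ')': depth becomes 1
  Position 19 ')': depth becomes 0
  Position 20 '(': depth becomes 1
  Position 21 ')': depth becomes 0
Maximum depth reached: 2

2


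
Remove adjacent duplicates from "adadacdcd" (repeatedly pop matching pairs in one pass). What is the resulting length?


Input: adadacdcd
Stack-based adjacent duplicate removal:
  Read 'a': push. Stack: a
  Read 'd': push. Stack: ad
  Read 'a': push. Stack: ada
  Read 'd': push. Stack: adad
  Read 'a': push. Stack: adada
  Read 'c': push. Stack: adadac
  Read 'd': push. Stack: adadacd
  Read 'c': push. Stack: adadacdc
  Read 'd': push. Stack: adadacdcd
Final stack: "adadacdcd" (length 9)

9


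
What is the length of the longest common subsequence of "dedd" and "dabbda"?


LCS of "dedd" and "dabbda"
DP table:
           d    a    b    b    d    a
      0    0    0    0    0    0    0
  d   0    1    1    1    1    1    1
  e   0    1    1    1    1    1    1
  d   0    1    1    1    1    2    2
  d   0    1    1    1    1    2    2
LCS length = dp[4][6] = 2

2


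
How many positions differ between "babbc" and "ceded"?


Comparing "babbc" and "ceded" position by position:
  Position 0: 'b' vs 'c' => DIFFER
  Position 1: 'a' vs 'e' => DIFFER
  Position 2: 'b' vs 'd' => DIFFER
  Position 3: 'b' vs 'e' => DIFFER
  Position 4: 'c' vs 'd' => DIFFER
Positions that differ: 5

5


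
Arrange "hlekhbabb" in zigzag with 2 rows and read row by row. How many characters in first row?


Zigzag "hlekhbabb" into 2 rows:
Placing characters:
  'h' => row 0
  'l' => row 1
  'e' => row 0
  'k' => row 1
  'h' => row 0
  'b' => row 1
  'a' => row 0
  'b' => row 1
  'b' => row 0
Rows:
  Row 0: "hehab"
  Row 1: "lkbb"
First row length: 5

5


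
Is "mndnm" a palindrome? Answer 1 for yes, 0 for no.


Input: mndnm
Reversed: mndnm
  Compare pos 0 ('m') with pos 4 ('m'): match
  Compare pos 1 ('n') with pos 3 ('n'): match
Result: palindrome

1


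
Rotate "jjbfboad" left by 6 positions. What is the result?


Input: "jjbfboad", rotate left by 6
First 6 characters: "jjbfbo"
Remaining characters: "ad"
Concatenate remaining + first: "ad" + "jjbfbo" = "adjjbfbo"

adjjbfbo


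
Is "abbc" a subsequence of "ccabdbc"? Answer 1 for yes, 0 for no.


Check if "abbc" is a subsequence of "ccabdbc"
Greedy scan:
  Position 0 ('c'): no match needed
  Position 1 ('c'): no match needed
  Position 2 ('a'): matches sub[0] = 'a'
  Position 3 ('b'): matches sub[1] = 'b'
  Position 4 ('d'): no match needed
  Position 5 ('b'): matches sub[2] = 'b'
  Position 6 ('c'): matches sub[3] = 'c'
All 4 characters matched => is a subsequence

1


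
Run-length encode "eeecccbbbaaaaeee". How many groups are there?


Input: eeecccbbbaaaaeee
Scanning for consecutive runs:
  Group 1: 'e' x 3 (positions 0-2)
  Group 2: 'c' x 3 (positions 3-5)
  Group 3: 'b' x 3 (positions 6-8)
  Group 4: 'a' x 4 (positions 9-12)
  Group 5: 'e' x 3 (positions 13-15)
Total groups: 5

5


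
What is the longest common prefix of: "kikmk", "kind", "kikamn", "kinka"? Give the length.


Words: kikmk, kind, kikamn, kinka
  Position 0: all 'k' => match
  Position 1: all 'i' => match
  Position 2: ('k', 'n', 'k', 'n') => mismatch, stop
LCP = "ki" (length 2)

2


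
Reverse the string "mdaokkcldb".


Input: mdaokkcldb
Reading characters right to left:
  Position 9: 'b'
  Position 8: 'd'
  Position 7: 'l'
  Position 6: 'c'
  Position 5: 'k'
  Position 4: 'k'
  Position 3: 'o'
  Position 2: 'a'
  Position 1: 'd'
  Position 0: 'm'
Reversed: bdlckkoadm

bdlckkoadm


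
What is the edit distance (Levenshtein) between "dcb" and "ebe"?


Computing edit distance: "dcb" -> "ebe"
DP table:
           e    b    e
      0    1    2    3
  d   1    1    2    3
  c   2    2    2    3
  b   3    3    2    3
Edit distance = dp[3][3] = 3

3


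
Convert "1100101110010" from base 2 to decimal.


Input: "1100101110010" in base 2
Positional expansion:
  Digit '1' (value 1) x 2^12 = 4096
  Digit '1' (value 1) x 2^11 = 2048
  Digit '0' (value 0) x 2^10 = 0
  Digit '0' (value 0) x 2^9 = 0
  Digit '1' (value 1) x 2^8 = 256
  Digit '0' (value 0) x 2^7 = 0
  Digit '1' (value 1) x 2^6 = 64
  Digit '1' (value 1) x 2^5 = 32
  Digit '1' (value 1) x 2^4 = 16
  Digit '0' (value 0) x 2^3 = 0
  Digit '0' (value 0) x 2^2 = 0
  Digit '1' (value 1) x 2^1 = 2
  Digit '0' (value 0) x 2^0 = 0
Sum = 6514

6514


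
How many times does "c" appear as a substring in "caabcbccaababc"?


Searching for "c" in "caabcbccaababc"
Scanning each position:
  Position 0: "c" => MATCH
  Position 1: "a" => no
  Position 2: "a" => no
  Position 3: "b" => no
  Position 4: "c" => MATCH
  Position 5: "b" => no
  Position 6: "c" => MATCH
  Position 7: "c" => MATCH
  Position 8: "a" => no
  Position 9: "a" => no
  Position 10: "b" => no
  Position 11: "a" => no
  Position 12: "b" => no
  Position 13: "c" => MATCH
Total occurrences: 5

5


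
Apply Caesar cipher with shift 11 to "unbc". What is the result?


Caesar cipher: shift "unbc" by 11
  'u' (pos 20) + 11 = pos 5 = 'f'
  'n' (pos 13) + 11 = pos 24 = 'y'
  'b' (pos 1) + 11 = pos 12 = 'm'
  'c' (pos 2) + 11 = pos 13 = 'n'
Result: fymn

fymn


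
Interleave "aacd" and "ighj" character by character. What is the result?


Interleaving "aacd" and "ighj":
  Position 0: 'a' from first, 'i' from second => "ai"
  Position 1: 'a' from first, 'g' from second => "ag"
  Position 2: 'c' from first, 'h' from second => "ch"
  Position 3: 'd' from first, 'j' from second => "dj"
Result: aiagchdj

aiagchdj


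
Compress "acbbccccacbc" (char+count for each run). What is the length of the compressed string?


Input: acbbccccacbc
Runs:
  'a' x 1 => "a1"
  'c' x 1 => "c1"
  'b' x 2 => "b2"
  'c' x 4 => "c4"
  'a' x 1 => "a1"
  'c' x 1 => "c1"
  'b' x 1 => "b1"
  'c' x 1 => "c1"
Compressed: "a1c1b2c4a1c1b1c1"
Compressed length: 16

16


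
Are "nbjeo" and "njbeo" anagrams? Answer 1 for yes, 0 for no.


Strings: "nbjeo", "njbeo"
Sorted first:  bejno
Sorted second: bejno
Sorted forms match => anagrams

1


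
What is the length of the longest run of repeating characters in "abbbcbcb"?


Input: "abbbcbcb"
Scanning for longest run:
  Position 1 ('b'): new char, reset run to 1
  Position 2 ('b'): continues run of 'b', length=2
  Position 3 ('b'): continues run of 'b', length=3
  Position 4 ('c'): new char, reset run to 1
  Position 5 ('b'): new char, reset run to 1
  Position 6 ('c'): new char, reset run to 1
  Position 7 ('b'): new char, reset run to 1
Longest run: 'b' with length 3

3


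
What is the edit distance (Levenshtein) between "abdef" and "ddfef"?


Computing edit distance: "abdef" -> "ddfef"
DP table:
           d    d    f    e    f
      0    1    2    3    4    5
  a   1    1    2    3    4    5
  b   2    2    2    3    4    5
  d   3    2    2    3    4    5
  e   4    3    3    3    3    4
  f   5    4    4    3    4    3
Edit distance = dp[5][5] = 3

3
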